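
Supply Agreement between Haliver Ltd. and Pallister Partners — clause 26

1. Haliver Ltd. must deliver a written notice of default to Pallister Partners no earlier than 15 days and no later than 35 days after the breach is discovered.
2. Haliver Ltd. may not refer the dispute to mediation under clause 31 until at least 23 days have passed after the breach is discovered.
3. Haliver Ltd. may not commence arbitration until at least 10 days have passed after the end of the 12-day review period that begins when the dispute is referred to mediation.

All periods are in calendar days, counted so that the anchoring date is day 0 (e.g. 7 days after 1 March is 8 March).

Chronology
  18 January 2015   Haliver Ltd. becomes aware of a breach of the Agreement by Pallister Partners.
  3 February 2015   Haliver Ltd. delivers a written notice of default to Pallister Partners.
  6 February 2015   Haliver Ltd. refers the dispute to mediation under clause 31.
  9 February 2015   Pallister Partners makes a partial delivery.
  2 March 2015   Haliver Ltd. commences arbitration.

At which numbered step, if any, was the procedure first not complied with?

Step 1: the window is 15–35 days after 18 January 2015 (when the breach is discovered), so 2 February 2015 through 22 February 2015; done 3 February 2015 — within the window.
Step 2: the earliest permitted date is 23 days after 18 January 2015 (when the breach is discovered), i.e. 10 February 2015; 6 February 2015 is 4 days before the earliest permitted date.

Step 2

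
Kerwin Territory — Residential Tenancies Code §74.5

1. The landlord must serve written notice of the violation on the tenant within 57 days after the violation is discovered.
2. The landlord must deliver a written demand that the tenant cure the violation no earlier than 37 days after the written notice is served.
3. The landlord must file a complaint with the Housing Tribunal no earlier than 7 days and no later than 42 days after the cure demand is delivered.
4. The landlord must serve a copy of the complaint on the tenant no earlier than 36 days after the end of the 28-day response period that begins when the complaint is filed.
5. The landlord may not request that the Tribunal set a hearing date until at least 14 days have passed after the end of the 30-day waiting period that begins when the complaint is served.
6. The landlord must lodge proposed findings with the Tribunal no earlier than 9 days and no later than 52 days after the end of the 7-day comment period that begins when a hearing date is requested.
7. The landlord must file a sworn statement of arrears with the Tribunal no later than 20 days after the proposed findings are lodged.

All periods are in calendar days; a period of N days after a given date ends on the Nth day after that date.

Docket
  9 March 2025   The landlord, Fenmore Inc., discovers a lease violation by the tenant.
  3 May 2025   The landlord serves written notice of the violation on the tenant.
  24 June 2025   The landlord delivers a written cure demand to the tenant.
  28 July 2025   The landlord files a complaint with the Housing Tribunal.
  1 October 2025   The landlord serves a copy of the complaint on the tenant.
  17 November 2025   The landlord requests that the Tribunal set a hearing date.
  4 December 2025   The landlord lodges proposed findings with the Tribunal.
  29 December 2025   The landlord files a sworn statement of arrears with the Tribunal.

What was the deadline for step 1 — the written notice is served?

Step 1 runs from 9 March 2025, when the violation is discovered. 57 days after 9 March 2025 is 5 May 2025.

5 May 2025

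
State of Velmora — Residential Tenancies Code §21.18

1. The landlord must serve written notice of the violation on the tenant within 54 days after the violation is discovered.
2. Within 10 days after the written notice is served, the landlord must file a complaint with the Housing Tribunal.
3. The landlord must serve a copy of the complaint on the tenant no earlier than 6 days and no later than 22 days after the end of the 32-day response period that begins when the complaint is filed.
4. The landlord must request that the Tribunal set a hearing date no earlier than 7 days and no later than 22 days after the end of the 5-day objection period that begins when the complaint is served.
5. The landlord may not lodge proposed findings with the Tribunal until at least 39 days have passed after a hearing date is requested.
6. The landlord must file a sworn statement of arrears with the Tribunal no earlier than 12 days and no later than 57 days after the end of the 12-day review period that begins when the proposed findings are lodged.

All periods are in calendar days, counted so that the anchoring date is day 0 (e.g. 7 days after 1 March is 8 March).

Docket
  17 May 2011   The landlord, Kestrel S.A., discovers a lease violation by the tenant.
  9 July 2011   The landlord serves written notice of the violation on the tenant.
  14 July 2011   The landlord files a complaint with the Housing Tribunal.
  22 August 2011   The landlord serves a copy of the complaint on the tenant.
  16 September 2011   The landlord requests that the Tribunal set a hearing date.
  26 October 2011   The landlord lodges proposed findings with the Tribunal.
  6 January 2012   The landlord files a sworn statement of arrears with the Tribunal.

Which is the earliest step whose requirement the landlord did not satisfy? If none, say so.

Step 1: 54 days after 17 May 2011 (when the violation is discovered) is 10 July 2011; 9 July 2011 is within that limit.
Step 2: 10 days after 9 July 2011 (when the written notice is served) is 19 July 2011; completed 14 July 2011, before the deadline.
Step 3: the window is 6–22 days after 15 August 2011 (end of the 32-day response period, which began when the complaint is filed on 14 July 2011), so 21 August 2011 through 6 September 2011; done 22 August 2011, which is between those dates.
Step 4: the window is 7–22 days after 27 August 2011 (end of the 5-day objection period, which began when the complaint is served on 22 August 2011), so 3 September 2011 through 18 September 2011; done 16 September 2011, which is between those dates.
Step 5: the earliest permitted date is 39 days after 16 September 2011 (when a hearing date is requested), i.e. 25 October 2011; 26 October 2011 is on or after that date.
Step 6: the window is 12–57 days after 7 November 2011 (end of the 12-day review period, which began when the proposed findings are lodged on 26 October 2011), so 19 November 2011 through 3 January 2012; done 6 January 2012 — 3 days after the window closed.
No need to go further; step 6 was not satisfied.

Step 6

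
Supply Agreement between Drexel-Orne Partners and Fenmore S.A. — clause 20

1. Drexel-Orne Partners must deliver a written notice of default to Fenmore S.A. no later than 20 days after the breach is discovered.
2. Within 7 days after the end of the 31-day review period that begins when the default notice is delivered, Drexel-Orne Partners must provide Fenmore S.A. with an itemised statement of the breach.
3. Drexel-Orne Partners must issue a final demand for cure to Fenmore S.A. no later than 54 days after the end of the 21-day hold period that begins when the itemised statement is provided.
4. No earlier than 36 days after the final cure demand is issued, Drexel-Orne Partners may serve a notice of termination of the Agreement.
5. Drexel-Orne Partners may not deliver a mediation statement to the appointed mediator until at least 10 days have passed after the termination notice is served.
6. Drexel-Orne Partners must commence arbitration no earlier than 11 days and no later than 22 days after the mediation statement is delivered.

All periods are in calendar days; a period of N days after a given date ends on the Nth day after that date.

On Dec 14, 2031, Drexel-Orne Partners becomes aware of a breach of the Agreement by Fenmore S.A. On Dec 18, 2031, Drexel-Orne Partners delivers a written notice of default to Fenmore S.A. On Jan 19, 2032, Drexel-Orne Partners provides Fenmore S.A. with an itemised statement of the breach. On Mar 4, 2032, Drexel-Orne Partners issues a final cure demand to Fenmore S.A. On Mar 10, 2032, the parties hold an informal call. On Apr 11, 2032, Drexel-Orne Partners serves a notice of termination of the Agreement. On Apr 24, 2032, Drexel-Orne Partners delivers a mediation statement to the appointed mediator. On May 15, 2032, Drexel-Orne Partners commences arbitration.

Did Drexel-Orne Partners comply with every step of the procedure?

Yes

Step 1: 20 days after Dec 14, 2031 (when the breach is discovered) is Jan 3, 2032; Dec 18, 2031 is within that limit.
Step 2: 7 days after Jan 18, 2032 (end of the 31-day review period, which began when the default notice is delivered on Dec 18, 2031) is Jan 25, 2032; completed Jan 19, 2032, before the deadline.
Step 3: 54 days after Feb 9, 2032 (end of the 21-day hold period, which began when the itemised statement is provided on Jan 19, 2032) is Apr 3, 2032; completed Mar 4, 2032, before the deadline.
Step 4: the earliest permitted date is 36 days after Mar 4, 2032 (when the final cure demand is issued), i.e. Apr 9, 2032; done Apr 11, 2032, after the minimum wait.
Step 5: the earliest permitted date is 10 days after Apr 11, 2032 (when the termination notice is served), i.e. Apr 21, 2032; done Apr 24, 2032 — permitted.
Step 6: the window is 11–22 days after Apr 24, 2032 (when the mediation statement is delivered), so May 5, 2032 through May 16, 2032; May 15, 2032 falls inside that range.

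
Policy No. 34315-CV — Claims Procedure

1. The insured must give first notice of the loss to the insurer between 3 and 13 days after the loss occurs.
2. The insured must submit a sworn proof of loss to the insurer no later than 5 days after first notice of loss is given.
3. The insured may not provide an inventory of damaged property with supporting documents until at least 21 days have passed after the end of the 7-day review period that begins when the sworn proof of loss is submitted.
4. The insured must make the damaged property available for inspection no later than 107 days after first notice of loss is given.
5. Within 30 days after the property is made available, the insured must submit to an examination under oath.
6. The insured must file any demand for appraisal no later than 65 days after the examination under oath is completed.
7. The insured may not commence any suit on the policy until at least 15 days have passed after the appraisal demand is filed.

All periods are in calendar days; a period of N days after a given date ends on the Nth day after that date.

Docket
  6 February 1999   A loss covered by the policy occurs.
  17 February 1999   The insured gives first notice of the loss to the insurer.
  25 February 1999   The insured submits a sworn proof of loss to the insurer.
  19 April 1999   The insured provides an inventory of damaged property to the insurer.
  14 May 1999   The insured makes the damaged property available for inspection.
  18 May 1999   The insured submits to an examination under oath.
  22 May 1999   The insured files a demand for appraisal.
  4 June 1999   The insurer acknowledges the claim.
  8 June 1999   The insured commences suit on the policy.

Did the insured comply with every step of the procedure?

No

Step 1 — 3 and 13 days from 6 February 1999 (when the loss occurs) are 9 February 1999 and 19 February 1999 respectively; done 17 February 1999 — within the window.
Step 2 — counting 5 days from 17 February 1999 (when first notice of loss is given) gives a deadline of 22 February 1999; done 25 February 1999 — 3 days late.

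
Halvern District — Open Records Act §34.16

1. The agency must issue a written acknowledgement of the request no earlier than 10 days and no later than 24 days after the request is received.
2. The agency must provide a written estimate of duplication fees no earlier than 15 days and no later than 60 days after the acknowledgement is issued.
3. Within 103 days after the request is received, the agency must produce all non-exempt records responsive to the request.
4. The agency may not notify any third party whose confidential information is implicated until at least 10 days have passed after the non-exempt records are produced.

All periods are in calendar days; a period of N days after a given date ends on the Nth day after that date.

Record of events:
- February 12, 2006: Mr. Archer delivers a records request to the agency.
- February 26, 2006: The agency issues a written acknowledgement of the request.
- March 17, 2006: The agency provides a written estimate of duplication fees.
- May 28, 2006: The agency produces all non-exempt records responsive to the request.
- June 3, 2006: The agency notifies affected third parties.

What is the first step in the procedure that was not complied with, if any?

(1) the permitted window runs from February 12, 2006 + 10 = February 22, 2006 to February 12, 2006 + 24 = March 8, 2006; done February 26, 2006, which is between those dates.
(2) the permitted window runs from February 26, 2006 + 15 = March 13, 2006 to February 26, 2006 + 60 = April 27, 2006; March 17, 2006 falls inside that range.
(3) due by February 12, 2006 + 103 days = May 26, 2006; May 28, 2006 misses that deadline by 2 days.

Step 3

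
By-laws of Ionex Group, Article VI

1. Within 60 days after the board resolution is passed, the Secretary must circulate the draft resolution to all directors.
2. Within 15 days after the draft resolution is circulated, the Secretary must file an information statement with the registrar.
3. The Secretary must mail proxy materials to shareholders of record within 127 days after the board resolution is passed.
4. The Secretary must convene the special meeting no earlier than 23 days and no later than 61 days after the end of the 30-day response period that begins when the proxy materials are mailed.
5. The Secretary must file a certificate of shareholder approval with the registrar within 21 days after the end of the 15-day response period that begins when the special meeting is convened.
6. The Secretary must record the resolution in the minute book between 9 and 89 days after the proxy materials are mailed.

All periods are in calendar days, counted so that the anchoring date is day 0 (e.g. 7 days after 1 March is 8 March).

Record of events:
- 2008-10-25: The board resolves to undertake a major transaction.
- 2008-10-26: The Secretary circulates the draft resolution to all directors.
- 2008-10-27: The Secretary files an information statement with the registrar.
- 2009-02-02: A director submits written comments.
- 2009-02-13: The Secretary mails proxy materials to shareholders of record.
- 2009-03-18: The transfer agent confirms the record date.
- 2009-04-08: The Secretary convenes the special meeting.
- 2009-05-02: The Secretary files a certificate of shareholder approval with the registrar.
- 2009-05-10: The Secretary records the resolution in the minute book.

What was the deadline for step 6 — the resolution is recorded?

Step 6 runs from 2009-02-13, when the proxy materials are mailed. The window is 9–89 days after 2009-02-13; it closes on 2009-05-13.

2009-05-13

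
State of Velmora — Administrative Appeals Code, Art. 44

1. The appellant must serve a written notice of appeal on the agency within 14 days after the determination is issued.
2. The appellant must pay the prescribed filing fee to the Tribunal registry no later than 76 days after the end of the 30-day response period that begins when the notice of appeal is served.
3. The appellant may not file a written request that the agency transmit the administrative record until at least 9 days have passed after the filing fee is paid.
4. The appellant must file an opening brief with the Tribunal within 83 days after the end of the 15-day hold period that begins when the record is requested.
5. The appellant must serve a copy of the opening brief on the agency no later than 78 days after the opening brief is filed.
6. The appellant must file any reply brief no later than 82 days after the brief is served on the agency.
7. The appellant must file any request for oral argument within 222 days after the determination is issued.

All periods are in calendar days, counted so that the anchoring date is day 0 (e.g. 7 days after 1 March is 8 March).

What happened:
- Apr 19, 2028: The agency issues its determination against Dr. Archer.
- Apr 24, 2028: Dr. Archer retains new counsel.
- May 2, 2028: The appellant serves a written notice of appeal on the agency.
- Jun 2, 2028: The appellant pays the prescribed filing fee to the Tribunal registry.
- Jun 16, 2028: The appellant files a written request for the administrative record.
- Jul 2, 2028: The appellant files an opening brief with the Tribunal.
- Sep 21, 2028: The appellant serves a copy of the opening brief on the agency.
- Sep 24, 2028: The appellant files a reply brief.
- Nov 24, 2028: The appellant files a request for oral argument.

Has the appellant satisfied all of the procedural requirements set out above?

No

Step 1 — counting 14 days from Apr 19, 2028 (when the determination is issued) gives a deadline of May 3, 2028; completed May 2, 2028, before the deadline.
Step 2 — counting 76 days from Jun 1, 2028 (end of the 30-day response period, which began when the notice of appeal is served on May 2, 2028) gives a deadline of Aug 16, 2028; Jun 2, 2028 is within that limit.
Step 3 — must wait 9 days from Jun 2, 2028 (when the filing fee is paid), so not before Jun 11, 2028; done Jun 16, 2028, after the minimum wait.
Step 4 — counting 83 days from Jul 1, 2028 (end of the 15-day hold period, which began when the record is requested on Jun 16, 2028) gives a deadline of Sep 22, 2028; Jul 2, 2028 is within that limit.
Step 5 — counting 78 days from Jul 2, 2028 (when the opening brief is filed) gives a deadline of Sep 18, 2028; not done until Sep 21, 2028, 3 days after the deadline.
The analysis stops there.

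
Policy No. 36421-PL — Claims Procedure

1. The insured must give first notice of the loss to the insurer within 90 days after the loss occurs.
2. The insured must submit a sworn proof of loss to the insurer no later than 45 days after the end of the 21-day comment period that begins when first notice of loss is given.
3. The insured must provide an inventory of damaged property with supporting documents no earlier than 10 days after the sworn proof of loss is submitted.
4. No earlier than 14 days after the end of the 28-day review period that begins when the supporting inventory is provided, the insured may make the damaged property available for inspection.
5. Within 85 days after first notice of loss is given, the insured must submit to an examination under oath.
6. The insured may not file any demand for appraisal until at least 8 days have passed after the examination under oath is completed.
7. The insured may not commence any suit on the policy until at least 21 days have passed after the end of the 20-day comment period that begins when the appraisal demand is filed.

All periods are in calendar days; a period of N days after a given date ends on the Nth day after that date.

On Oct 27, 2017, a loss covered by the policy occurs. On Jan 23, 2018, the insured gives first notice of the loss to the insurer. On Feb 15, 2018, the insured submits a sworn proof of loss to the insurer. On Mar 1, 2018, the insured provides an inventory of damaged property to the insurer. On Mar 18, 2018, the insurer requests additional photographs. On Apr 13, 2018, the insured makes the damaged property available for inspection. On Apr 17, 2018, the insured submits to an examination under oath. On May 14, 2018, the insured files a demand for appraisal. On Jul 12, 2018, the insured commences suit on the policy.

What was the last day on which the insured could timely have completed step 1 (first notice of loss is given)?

Step 1 runs from Oct 27, 2017, when the loss occurs. 90 days after Oct 27, 2017 is Jan 25, 2018.

Jan 25, 2018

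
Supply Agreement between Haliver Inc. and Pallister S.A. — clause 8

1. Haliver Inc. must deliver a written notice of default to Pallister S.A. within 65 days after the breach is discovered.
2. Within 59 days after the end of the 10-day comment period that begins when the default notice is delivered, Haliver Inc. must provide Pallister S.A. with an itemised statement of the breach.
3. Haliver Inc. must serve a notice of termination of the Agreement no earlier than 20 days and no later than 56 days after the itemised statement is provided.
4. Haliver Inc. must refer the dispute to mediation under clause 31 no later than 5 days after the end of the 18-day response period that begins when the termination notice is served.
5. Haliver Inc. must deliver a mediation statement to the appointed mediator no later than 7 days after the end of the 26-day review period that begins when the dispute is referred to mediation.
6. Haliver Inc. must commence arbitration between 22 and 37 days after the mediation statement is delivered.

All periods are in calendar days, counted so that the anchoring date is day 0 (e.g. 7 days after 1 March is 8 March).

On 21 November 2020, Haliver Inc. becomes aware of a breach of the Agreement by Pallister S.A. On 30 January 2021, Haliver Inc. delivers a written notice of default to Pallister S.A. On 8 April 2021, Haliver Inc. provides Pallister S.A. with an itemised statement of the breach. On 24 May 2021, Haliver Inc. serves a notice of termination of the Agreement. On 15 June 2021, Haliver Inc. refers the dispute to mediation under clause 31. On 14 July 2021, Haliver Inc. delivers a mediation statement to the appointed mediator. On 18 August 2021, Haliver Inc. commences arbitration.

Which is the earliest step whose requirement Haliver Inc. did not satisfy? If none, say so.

(1) due by 21 November 2020 + 65 days = 25 January 2021; done 30 January 2021 — 5 days late.

Step 1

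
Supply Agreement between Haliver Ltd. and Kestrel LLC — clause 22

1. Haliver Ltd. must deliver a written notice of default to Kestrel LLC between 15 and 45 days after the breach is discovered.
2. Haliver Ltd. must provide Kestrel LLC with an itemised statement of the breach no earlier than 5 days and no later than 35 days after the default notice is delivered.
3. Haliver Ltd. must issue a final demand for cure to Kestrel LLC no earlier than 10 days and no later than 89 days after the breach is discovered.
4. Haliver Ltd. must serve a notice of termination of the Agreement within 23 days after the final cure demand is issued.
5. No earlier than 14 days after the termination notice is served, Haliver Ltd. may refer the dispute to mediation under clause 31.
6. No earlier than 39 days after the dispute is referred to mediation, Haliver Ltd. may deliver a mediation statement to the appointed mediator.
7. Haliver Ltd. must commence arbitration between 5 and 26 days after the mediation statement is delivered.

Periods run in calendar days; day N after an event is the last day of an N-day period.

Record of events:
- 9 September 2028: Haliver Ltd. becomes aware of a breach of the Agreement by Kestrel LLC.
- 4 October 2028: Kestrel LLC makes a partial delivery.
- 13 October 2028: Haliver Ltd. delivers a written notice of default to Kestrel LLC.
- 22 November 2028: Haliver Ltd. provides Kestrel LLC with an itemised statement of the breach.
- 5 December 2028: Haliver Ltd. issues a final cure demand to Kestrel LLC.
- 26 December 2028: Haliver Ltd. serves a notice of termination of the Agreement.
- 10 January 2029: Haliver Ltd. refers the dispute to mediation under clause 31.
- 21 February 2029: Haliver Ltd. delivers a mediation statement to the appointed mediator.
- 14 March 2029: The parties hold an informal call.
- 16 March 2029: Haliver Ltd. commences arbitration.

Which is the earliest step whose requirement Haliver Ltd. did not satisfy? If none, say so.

(1) the permitted window runs from 9 September 2028 + 15 = 24 September 2028 to 9 September 2028 + 45 = 24 October 2028; 13 October 2028 falls inside that range.
(2) the permitted window runs from 13 October 2028 + 5 = 18 October 2028 to 13 October 2028 + 35 = 17 November 2028; done 22 November 2028 — 5 days after the window closed.

Step 2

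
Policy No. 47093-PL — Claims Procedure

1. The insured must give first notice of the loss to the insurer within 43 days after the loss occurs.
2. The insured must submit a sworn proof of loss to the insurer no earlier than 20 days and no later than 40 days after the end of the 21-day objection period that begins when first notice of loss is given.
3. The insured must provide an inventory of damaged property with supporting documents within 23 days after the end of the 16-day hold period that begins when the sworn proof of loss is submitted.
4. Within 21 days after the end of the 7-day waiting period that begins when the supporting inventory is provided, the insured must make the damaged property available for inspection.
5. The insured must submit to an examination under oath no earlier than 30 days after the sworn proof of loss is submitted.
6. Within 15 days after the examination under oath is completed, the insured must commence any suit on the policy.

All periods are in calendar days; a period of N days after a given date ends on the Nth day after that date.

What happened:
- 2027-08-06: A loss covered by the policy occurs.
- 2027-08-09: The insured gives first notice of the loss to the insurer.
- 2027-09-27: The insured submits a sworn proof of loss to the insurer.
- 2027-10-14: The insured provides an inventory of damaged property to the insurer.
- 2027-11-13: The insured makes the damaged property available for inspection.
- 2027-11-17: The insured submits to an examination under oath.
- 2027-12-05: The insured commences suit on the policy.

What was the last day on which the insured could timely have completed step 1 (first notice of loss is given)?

2027-09-18

Step 1 runs from 2027-08-06, when the loss occurs. 43 days after 2027-08-06 is 2027-09-18.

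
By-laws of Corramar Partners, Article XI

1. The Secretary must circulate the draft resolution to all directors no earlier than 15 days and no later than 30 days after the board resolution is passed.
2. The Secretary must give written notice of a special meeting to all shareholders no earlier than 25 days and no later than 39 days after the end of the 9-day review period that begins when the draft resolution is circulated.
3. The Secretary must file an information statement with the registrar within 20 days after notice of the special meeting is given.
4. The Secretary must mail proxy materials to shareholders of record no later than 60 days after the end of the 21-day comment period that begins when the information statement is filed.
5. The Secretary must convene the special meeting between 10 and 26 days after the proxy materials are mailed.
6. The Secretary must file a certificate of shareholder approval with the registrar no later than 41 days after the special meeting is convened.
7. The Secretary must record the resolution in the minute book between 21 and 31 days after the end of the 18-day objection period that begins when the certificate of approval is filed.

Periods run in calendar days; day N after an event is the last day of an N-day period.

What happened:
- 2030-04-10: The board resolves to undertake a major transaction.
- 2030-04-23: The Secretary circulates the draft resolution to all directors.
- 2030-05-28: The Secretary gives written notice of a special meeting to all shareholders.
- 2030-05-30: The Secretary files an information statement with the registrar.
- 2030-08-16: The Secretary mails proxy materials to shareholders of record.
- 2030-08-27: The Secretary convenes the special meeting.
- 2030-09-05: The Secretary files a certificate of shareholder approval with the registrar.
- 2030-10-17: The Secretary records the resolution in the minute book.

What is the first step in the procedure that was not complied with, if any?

Step 1 — 15 and 30 days from 2030-04-10 (when the board resolution is passed) are 2030-04-25 and 2030-05-10 respectively; done 2030-04-23 — 2 days before the window opened.
That is the first point of non-compliance.

Step 1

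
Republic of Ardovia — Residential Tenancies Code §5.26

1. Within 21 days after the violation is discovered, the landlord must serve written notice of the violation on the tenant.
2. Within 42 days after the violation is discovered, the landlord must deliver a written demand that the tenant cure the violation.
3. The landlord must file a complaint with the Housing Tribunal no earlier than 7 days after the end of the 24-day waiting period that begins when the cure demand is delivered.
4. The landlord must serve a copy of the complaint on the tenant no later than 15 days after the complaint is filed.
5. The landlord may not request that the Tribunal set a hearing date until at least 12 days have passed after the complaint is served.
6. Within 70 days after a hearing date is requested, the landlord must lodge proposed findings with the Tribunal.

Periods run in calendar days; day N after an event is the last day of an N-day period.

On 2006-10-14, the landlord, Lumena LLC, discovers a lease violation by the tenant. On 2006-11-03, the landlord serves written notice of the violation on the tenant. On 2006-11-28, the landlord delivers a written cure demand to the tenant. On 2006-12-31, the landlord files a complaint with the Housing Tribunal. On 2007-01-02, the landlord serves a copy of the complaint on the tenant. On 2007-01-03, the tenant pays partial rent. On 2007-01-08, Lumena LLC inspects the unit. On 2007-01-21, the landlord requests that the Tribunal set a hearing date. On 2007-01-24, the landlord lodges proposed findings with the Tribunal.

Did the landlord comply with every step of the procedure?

Step 1: 21 days after 2006-10-14 (when the violation is discovered) is 2006-11-04; done 2006-11-03 — timely.
Step 2: 42 days after 2006-10-14 (when the violation is discovered) is 2006-11-25; done 2006-11-28 — 3 days late.

No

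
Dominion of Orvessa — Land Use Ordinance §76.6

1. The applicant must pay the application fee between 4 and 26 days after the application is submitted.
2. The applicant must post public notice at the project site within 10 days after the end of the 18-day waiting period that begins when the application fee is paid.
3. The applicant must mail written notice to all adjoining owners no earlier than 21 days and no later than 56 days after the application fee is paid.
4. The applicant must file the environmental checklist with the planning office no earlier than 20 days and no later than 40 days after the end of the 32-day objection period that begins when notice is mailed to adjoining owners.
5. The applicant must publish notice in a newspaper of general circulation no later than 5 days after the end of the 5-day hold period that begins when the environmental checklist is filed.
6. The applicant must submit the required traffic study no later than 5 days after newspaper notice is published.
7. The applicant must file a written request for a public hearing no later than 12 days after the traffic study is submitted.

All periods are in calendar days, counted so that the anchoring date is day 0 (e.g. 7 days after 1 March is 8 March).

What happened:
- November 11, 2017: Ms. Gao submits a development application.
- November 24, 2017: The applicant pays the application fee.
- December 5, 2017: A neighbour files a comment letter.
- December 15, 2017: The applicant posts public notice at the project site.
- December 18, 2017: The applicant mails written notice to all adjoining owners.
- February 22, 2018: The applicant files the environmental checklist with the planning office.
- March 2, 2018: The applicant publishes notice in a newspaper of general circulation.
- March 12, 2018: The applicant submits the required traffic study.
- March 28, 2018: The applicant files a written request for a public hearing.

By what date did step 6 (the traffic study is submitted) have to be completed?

Step 6 runs from March 2, 2018, when newspaper notice is published. 5 days after March 2, 2018 is March 7, 2018.

March 7, 2018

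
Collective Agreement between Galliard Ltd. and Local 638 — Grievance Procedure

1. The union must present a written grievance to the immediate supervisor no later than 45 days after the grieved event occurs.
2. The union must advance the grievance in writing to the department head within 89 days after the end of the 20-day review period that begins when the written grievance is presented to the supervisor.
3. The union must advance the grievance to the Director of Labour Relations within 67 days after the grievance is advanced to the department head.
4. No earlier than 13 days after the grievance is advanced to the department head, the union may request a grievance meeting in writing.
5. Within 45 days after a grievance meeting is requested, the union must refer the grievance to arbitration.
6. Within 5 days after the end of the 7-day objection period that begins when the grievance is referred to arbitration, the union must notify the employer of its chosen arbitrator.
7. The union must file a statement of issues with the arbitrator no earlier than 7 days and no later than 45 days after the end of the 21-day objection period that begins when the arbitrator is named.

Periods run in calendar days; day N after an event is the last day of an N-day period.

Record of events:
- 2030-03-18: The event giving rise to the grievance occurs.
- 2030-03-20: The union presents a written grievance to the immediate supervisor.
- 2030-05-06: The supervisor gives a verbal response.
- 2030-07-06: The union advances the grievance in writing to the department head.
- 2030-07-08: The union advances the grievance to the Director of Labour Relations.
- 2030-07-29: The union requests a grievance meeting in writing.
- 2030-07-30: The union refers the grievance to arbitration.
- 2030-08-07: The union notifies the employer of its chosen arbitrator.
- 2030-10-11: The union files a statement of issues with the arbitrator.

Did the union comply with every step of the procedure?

Step 1 — counting 45 days from 2030-03-18 (when the grieved event occurs) gives a deadline of 2030-05-02; completed 2030-03-20, before the deadline.
Step 2 — counting 89 days from 2030-04-09 (end of the 20-day review period, which began when the written grievance is presented to the supervisor on 2030-03-20) gives a deadline of 2030-07-07; completed 2030-07-06, before the deadline.
Step 3 — counting 67 days from 2030-07-06 (when the grievance is advanced to the department head) gives a deadline of 2030-09-11; 2030-07-08 is within that limit.
Step 4 — must wait 13 days from 2030-07-06 (when the grievance is advanced to the department head), so not before 2030-07-19; done 2030-07-29, after the minimum wait.
Step 5 — counting 45 days from 2030-07-29 (when a grievance meeting is requested) gives a deadline of 2030-09-12; done 2030-07-30 — timely.
Step 6 — counting 5 days from 2030-08-06 (end of the 7-day objection period, which began when the grievance is referred to arbitration on 2030-07-30) gives a deadline of 2030-08-11; done 2030-08-07 — timely.
Step 7 — 7 and 45 days from 2030-08-28 (end of the 21-day objection period, which began when the arbitrator is named on 2030-08-07) are 2030-09-04 and 2030-10-12 respectively; 2030-10-11 falls inside that range.

Yes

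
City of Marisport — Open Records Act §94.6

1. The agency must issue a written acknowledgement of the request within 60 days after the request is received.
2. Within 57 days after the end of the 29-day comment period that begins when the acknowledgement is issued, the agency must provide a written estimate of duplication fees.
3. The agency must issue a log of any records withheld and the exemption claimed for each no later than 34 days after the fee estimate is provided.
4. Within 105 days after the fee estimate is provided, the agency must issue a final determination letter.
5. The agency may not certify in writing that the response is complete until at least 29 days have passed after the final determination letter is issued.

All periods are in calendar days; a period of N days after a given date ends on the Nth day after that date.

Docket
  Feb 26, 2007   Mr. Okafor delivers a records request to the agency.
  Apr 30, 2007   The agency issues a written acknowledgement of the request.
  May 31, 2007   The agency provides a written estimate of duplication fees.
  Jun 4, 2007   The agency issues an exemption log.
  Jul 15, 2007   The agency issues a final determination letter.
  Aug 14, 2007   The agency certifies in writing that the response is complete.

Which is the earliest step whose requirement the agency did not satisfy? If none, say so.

Step 1

(1) due by Feb 26, 2007 + 60 days = Apr 27, 2007; Apr 30, 2007 misses that deadline by 3 days.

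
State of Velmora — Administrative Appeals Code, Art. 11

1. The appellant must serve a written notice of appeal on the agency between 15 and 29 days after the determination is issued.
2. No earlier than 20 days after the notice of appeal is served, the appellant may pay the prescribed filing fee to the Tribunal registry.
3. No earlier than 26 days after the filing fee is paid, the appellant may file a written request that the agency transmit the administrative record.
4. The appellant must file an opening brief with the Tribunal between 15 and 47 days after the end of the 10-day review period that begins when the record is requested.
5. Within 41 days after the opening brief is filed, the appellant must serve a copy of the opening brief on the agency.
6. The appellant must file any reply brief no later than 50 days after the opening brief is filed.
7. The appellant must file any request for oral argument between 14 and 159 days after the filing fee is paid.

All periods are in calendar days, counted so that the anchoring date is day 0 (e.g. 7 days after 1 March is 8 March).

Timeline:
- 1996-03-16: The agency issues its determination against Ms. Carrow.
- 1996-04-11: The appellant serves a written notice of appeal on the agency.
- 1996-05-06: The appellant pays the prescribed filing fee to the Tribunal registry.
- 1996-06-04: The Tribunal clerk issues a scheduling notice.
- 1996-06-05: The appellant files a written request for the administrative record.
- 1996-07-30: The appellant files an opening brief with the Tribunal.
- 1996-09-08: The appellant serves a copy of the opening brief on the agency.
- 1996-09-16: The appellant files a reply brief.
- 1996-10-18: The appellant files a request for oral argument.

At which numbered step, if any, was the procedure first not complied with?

Step 1: the window is 15–29 days after 1996-03-16 (when the determination is issued), so 1996-03-31 through 1996-04-14; done 1996-04-11, which is between those dates.
Step 2: the earliest permitted date is 20 days after 1996-04-11 (when the notice of appeal is served), i.e. 1996-05-01; 1996-05-06 is on or after that date.
Step 3: the earliest permitted date is 26 days after 1996-05-06 (when the filing fee is paid), i.e. 1996-06-01; done 1996-06-05 — permitted.
Step 4: the window is 15–47 days after 1996-06-15 (end of the 10-day review period, which began when the record is requested on 1996-06-05), so 1996-06-30 through 1996-08-01; 1996-07-30 falls inside that range.
Step 5: 41 days after 1996-07-30 (when the opening brief is filed) is 1996-09-09; done 1996-09-08 — timely.
Step 6: 50 days after 1996-07-30 (when the opening brief is filed) is 1996-09-18; completed 1996-09-16, before the deadline.
Step 7: the window is 14–159 days after 1996-05-06 (when the filing fee is paid), so 1996-05-20 through 1996-10-12; done 1996-10-18 — 6 days after the window closed.
The procedure was therefore not followed at step 7.

Step 7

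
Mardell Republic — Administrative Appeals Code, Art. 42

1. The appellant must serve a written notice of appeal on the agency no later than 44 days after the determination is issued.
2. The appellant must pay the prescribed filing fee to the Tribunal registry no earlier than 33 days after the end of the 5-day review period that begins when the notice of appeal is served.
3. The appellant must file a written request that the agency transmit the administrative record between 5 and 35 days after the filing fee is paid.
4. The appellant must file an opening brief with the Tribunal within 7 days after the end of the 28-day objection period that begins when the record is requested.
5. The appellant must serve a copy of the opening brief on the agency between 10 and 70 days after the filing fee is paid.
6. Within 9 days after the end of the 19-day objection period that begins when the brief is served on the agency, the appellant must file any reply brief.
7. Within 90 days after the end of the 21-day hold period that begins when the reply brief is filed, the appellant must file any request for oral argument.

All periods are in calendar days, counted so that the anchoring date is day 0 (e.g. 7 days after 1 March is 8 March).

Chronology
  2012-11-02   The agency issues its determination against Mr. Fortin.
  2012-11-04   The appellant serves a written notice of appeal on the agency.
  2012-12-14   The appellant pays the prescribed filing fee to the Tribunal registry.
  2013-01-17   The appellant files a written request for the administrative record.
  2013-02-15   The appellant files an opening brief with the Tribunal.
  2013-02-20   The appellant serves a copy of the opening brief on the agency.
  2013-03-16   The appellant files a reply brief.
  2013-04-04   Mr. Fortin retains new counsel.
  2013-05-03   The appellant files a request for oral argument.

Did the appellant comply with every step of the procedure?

Step 1 — counting 44 days from 2012-11-02 (when the determination is issued) gives a deadline of 2012-12-16; completed 2012-11-04, before the deadline.
Step 2 — must wait 33 days from 2012-11-09 (end of the 5-day review period, which began when the notice of appeal is served on 2012-11-04), so not before 2012-12-12; done 2012-12-14 — permitted.
Step 3 — 5 and 35 days from 2012-12-14 (when the filing fee is paid) are 2012-12-19 and 2013-01-18 respectively; done 2013-01-17 — within the window.
Step 4 — counting 7 days from 2013-02-14 (end of the 28-day objection period, which began when the record is requested on 2013-01-17) gives a deadline of 2013-02-21; 2013-02-15 is within that limit.
Step 5 — 10 and 70 days from 2012-12-14 (when the filing fee is paid) are 2012-12-24 and 2013-02-22 respectively; done 2013-02-20 — within the window.
Step 6 — counting 9 days from 2013-03-11 (end of the 19-day objection period, which began when the brief is served on the agency on 2013-02-20) gives a deadline of 2013-03-20; completed 2013-03-16, before the deadline.
Step 7 — counting 90 days from 2013-04-06 (end of the 21-day hold period, which began when the reply brief is filed on 2013-03-16) gives a deadline of 2013-07-05; done 2013-05-03 — timely.

Yes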